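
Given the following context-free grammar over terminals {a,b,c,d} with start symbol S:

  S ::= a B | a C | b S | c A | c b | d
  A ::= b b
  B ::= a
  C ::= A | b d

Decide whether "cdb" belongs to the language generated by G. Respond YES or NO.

CNF form of G:
  S -> T0 S | T2 B | T2 C | T3 A | T3 T0 | d
  A -> T0 T0
  B -> a
  C -> T0 T0 | T0 T1
  T0 -> b
  T1 -> d
  T2 -> a
  T3 -> c

CYK table (by increasing span):
  T[0,0] 'c' = {T3}  orig:{}
  T[1,1] 'd' = {S,T1}  orig:{S}
  T[2,2] 'b' = {T0}  orig:{}
  T[0,1] 'cd' = ∅
  T[1,2] 'db' = ∅
  T[0,2] 'cdb' = ∅

S ∉ T[0,2] ⇒ NO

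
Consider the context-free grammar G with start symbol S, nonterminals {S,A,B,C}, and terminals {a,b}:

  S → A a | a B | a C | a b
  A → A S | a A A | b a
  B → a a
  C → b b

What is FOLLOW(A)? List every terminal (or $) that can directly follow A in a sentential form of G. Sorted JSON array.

FIRST sets, iterate to fixpoint:
round 1:
  A via A→a A A: +{a}
  A via A→b a: +{b}
  B via B→a a: +{a}
  C via C→b b: +{b}
  S via S→A a: +{a,b}
  FIRST[S]={a,b}  FIRST[A]={a,b}  FIRST[B]={a}  FIRST[C]={b}
round 2: (no change)
  FIRST[S]={a,b}  FIRST[A]={a,b}  FIRST[B]={a}  FIRST[C]={b}

FOLLOW sets:
initialize: $ ∈ FOLLOW(S)
iter 1:
  A→A S: FOLLOW(A) ⊇ FIRST(S) = {a,b}; new: +{a,b}
  A→A S: FOLLOW(S) ⊇ FOLLOW(A) ⊇ {a,b}; new: +{a,b}
  S→a B: FOLLOW(B) ⊇ FOLLOW(S) ⊇ {$,a,b}; new: +{$,a,b}
  S→a C: FOLLOW(C) ⊇ FOLLOW(S) ⊇ {$,a,b}; new: +{$,a,b}
  S: {$,a,b}  A: {a,b}  B: {$,a,b}  C: {$,a,b}
iter 2: done
  S: {$,a,b}  A: {a,b}  B: {$,a,b}  C: {$,a,b}

FOLLOW(A) = ["a", "b"]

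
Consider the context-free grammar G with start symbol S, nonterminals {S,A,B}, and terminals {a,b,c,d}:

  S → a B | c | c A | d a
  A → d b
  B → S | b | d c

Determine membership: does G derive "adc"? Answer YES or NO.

CNF form of G:
  S -> T0 T2 | T2 B | T3 A | c
  A -> T0 T1
  B -> T0 T2 | T0 T3 | T2 B | T3 A | b | c
  T0 -> d
  T1 -> b
  T2 -> a
  T3 -> c

CYK table (by increasing span):
  [0..0]={T2}  "a"  orig:{}
  [1..1]={T0}  "d"  orig:{}
  [2..2]={B,S,T3}  "c"  orig:{B,S}
  [0..1]=∅  "ad"
  [1..2]={B}  "dc"
  [0..2]={B,S}  "adc"

S ∈ T[0,2] ⇒ YES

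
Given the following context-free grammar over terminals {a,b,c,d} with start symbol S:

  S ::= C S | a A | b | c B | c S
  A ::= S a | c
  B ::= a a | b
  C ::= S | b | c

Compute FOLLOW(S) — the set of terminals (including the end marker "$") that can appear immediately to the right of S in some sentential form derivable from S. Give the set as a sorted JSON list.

FIRST iteration:
pass 1:
  A via A→c: +{c}
  B via B→a a: +{a}
  B via B→b: +{b}
  C via C→b: +{b}
  C via C→c: +{c}
  S via S→C S: +{b,c}
  S via S→a A: +{a}
  S: {a,b,c}  A: {c}  B: {a,b}  C: {b,c}
pass 2:
  A via A→S a: +{a,b}
  C via C→S: +{a}
  S: {a,b,c}  A: {a,b,c}  B: {a,b}  C: {a,b,c}
pass 3: (no change)
  S: {a,b,c}  A: {a,b,c}  B: {a,b}  C: {a,b,c}

FOLLOW iteration:
FOLLOW(S) := {$}
[1]
  A→S a: FOLLOW(S) ⊇ FIRST(a) = {a}; new: +{a}
  S→C S: FOLLOW(C) ⊇ FIRST(S) = {a,b,c}; new: +{a,b,c}
  S→a A: FOLLOW(A) ⊇ FOLLOW(S) ⊇ {$,a}; new: +{$,a}
  S→c B: FOLLOW(B) ⊇ FOLLOW(S) ⊇ {$,a}; new: +{$,a}
  FOLLOW(S)={$,a}  FOLLOW(A)={$,a}  FOLLOW(B)={$,a}  FOLLOW(C)={a,b,c}
[2]
  C→S: FOLLOW(S) ⊇ FOLLOW(C) ⊇ {a,b,c}; new: +{b,c}
  S→a A: FOLLOW(A) ⊇ FOLLOW(S) ⊇ {$,a,b,c}; new: +{b,c}
  S→c B: FOLLOW(B) ⊇ FOLLOW(S) ⊇ {$,a,b,c}; new: +{b,c}
  FOLLOW(S)={$,a,b,c}  FOLLOW(A)={$,a,b,c}  FOLLOW(B)={$,a,b,c}  FOLLOW(C)={a,b,c}
[3] — fixpoint
  FOLLOW(S)={$,a,b,c}  FOLLOW(A)={$,a,b,c}  FOLLOW(B)={$,a,b,c}  FOLLOW(C)={a,b,c}

FOLLOW(S) = ["$", "a", "b", "c"]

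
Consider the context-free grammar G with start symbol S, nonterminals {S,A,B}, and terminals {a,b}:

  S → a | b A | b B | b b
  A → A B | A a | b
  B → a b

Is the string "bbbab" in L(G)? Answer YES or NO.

CNF form of G:
  S -> T1 A | T1 B | T1 T1 | a
  A -> A B | A T0 | b
  B -> T0 T1
  T0 -> a
  T1 -> b

CYK fill:
  [0..0]={A,T1}  "b"  orig:{A}
  [1..1]={A,T1}  "b"  orig:{A}
  [2..2]={A,T1}  "b"  orig:{A}
  [3..3]={S,T0}  "a"  orig:{S}
  [4..4]={A,T1}  "b"  orig:{A}
  [0..1]={S}  "bb"
  [1..2]={S}  "bb"
  [2..3]={A}  "ba"
  [3..4]={B}  "ab"
  [0..2]=∅  "bbb"
  [1..3]={S}  "bba"
  [2..4]={A,S}  "bab"
  [0..3]=∅  "bbba"
  [1..4]={S}  "bbab"
  [0..4]=∅  "bbbab"

S ∉ T[0,4] ⇒ NO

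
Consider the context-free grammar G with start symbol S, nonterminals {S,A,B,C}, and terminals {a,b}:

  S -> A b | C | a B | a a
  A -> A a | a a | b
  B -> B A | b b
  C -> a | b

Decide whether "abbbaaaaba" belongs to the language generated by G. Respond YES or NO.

CNF form of G:
  S -> A T1 | T0 B | T0 T0 | a | b
  A -> A T0 | T0 T0 | b
  B -> B A | T1 T1
  C -> a | b
  T0 -> a
  T1 -> b

CYK fill:
  [0..0]={C,S,T0}  "a"  orig:{C,S}
  [1..1]={A,C,S,T1}  "b"  orig:{A,C,S}
  [2..2]={A,C,S,T1}  "b"  orig:{A,C,S}
  [3..3]={A,C,S,T1}  "b"  orig:{A,C,S}
  [4..4]={C,S,T0}  "a"  orig:{C,S}
  [5..5]={C,S,T0}  "a"  orig:{C,S}
  [6..6]={C,S,T0}  "a"  orig:{C,S}
  [7..7]={C,S,T0}  "a"  orig:{C,S}
  [8..8]={A,C,S,T1}  "b"  orig:{A,C,S}
  [9..9]={C,S,T0}  "a"  orig:{C,S}
  [0..1]=∅  "ab"
  [1..2]={B,S}  "bb"
  [2..3]={B,S}  "bb"
  [3..4]={A}  "ba"
  [4..5]={A,S}  "aa"
  [5..6]={A,S}  "aa"
  [6..7]={A,S}  "aa"
  [7..8]=∅  "ab"
  [8..9]={A}  "ba"
  [0..2]={S}  "abb"
  [1..3]={B}  "bbb"
  [2..4]=∅  "bba"
  [3..5]={A}  "baa"
  [4..6]={A}  "aaa"
  [5..7]={A}  "aaa"
  [6..8]={S}  "aab"
  [7..9]=∅  "aba"
  [0..3]={S}  "abbb"
  [1..4]={B}  "bbba"
  [2..5]={B}  "bbaa"
  [3..6]={A}  "baaa"
  [4..7]={A}  "aaaa"
  [5..8]={S}  "aaab"
  [6..9]=∅  "aaba"
  [0..4]={S}  "abbba"
  [1..5]={B}  "bbbaa"
  [2..6]={B}  "bbaaa"
  [3..7]={A}  "baaaa"
  [4..8]={S}  "aaaab"
  [5..9]=∅  "aaaba"
  [0..5]={S}  "abbbaa"
  [1..6]={B}  "bbbaaa"
  [2..7]={B}  "bbaaaa"
  [3..8]={S}  "baaaab"
  [4..9]=∅  "aaaaba"
  [0..6]={S}  "abbbaaa"
  [1..7]={B}  "bbbaaaa"
  [2..8]={B}  "bbaaaab"
  [3..9]=∅  "baaaaba"
  [0..7]={S}  "abbbaaaa"
  [1..8]={B}  "bbbaaaab"
  [2..9]={B}  "bbaaaaba"
  [0..8]={S}  "abbbaaaab"
  [1..9]={B}  "bbbaaaaba"
  [0..9]={S}  "abbbaaaaba"

S ∈ T[0,9] ⇒ YES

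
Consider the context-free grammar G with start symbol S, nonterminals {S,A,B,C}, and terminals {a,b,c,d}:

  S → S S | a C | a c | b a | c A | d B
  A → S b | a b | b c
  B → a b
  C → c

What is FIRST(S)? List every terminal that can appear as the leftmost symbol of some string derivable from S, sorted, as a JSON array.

FIRST iteration:
round 1:
  A via A→a b: +{a}
  A via A→b c: +{b}
  B via B→a b: +{a}
  C via C→c: +{c}
  S via S→a C: +{a}
  S via S→b a: +{b}
  S via S→c A: +{c}
  S via S→d B: +{d}
  S: {a,b,c,d}  A: {a,b}  B: {a}  C: {c}
round 2:
  A via A→S b: +{c,d}
  S: {a,b,c,d}  A: {a,b,c,d}  B: {a}  C: {c}
round 3: — fixpoint
  S: {a,b,c,d}  A: {a,b,c,d}  B: {a}  C: {c}

FIRST(S) = ["a", "b", "c", "d"]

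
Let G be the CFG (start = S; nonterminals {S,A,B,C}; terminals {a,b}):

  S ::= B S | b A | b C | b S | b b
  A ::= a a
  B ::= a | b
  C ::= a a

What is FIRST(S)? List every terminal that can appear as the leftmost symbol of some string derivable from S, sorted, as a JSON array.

Compute FIRST by fixpoint:
round 1:
  A via A→a a: +{a}
  B via B→a: +{a}
  B via B→b: +{b}
  C via C→a a: +{a}
  S via S→B S: +{a,b}
  FIRST[S]={a,b}  FIRST[A]={a}  FIRST[B]={a,b}  FIRST[C]={a}
round 2: (no change)
  FIRST[S]={a,b}  FIRST[A]={a}  FIRST[B]={a,b}  FIRST[C]={a}

FIRST(S) = ["a", "b"]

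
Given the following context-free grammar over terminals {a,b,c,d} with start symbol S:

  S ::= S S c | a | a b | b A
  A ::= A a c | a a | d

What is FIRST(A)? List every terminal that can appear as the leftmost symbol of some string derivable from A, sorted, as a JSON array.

Compute FIRST by fixpoint:
round 1:
  A via A→a a: +{a}
  A via A→d: +{d}
  S via S→a: +{a}
  S via S→b A: +{b}
  S: {a,b}  A: {a,d}
round 2: done
  S: {a,b}  A: {a,d}

FIRST(A) = ["a", "d"]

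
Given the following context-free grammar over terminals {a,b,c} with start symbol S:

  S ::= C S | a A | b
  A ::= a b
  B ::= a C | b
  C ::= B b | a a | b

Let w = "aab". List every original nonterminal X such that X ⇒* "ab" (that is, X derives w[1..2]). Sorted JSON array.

CNF form of G:
  S -> C S | T0 A | b
  A -> T0 T1
  B -> T0 C | b
  C -> B T1 | T0 T0 | b
  T0 -> a
  T1 -> b

CYK table (by increasing span) — only the sub-triangle for w[1..2]:
  T[1,1] 'a' = {T0}  orig:{}
  T[2,2] 'b' = {B,C,S,T1}  orig:{B,C,S}
  T[1,2] 'ab' = {A,B}

Original NTs in T[1,2] deriving "ab": ["A", "B"]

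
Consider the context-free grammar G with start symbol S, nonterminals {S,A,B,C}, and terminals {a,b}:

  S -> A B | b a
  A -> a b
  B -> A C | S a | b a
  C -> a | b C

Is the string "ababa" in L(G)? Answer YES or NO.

CNF form of G:
  S -> A B | T1 T0
  A -> T0 T1
  B -> A C | S T0 | T1 T0
  C -> T1 C | a
  T0 -> a
  T1 -> b

CYK table (by increasing span):
  [0..0]={C,T0}  "a"  orig:{C}
  [1..1]={T1}  "b"  orig:{}
  [2..2]={C,T0}  "a"  orig:{C}
  [3..3]={T1}  "b"  orig:{}
  [4..4]={C,T0}  "a"  orig:{C}
  [0..1]={A}  "ab"
  [1..2]={B,C,S}  "ba"
  [2..3]={A}  "ab"
  [3..4]={B,C,S}  "ba"
  [0..2]={B}  "aba"
  [1..3]=∅  "bab"
  [2..4]={B}  "aba"
  [0..3]=∅  "abab"
  [1..4]=∅  "baba"
  [0..4]={S}  "ababa"

S ∈ T[0,4] ⇒ YES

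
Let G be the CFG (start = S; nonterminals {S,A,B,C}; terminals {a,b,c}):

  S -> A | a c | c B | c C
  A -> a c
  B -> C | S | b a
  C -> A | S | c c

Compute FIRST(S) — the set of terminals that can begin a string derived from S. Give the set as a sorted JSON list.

FIRST iteration:
iter 1:
  A via A→a c: +{a}
  B via B→b a: +{b}
  C via C→A: +{a}
  C via C→c c: +{c}
  S via S→A: +{a}
  S via S→c B: +{c}
  FIRST[S]={a,c}  FIRST[A]={a}  FIRST[B]={b}  FIRST[C]={a,c}
iter 2:
  B via B→C: +{a,c}
  FIRST[S]={a,c}  FIRST[A]={a}  FIRST[B]={a,b,c}  FIRST[C]={a,c}
iter 3: — fixpoint
  FIRST[S]={a,c}  FIRST[A]={a}  FIRST[B]={a,b,c}  FIRST[C]={a,c}

FIRST(S) = ["a", "c"]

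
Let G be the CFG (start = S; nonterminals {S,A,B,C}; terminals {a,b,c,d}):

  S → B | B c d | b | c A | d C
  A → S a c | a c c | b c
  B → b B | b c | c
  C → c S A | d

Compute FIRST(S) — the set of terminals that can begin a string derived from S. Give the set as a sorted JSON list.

FIRST sets, iterate to fixpoint:
pass 1:
  A via A→a c c: +{a}
  A via A→b c: +{b}
  B via B→b B: +{b}
  B via B→c: +{c}
  C via C→c S A: +{c}
  C via C→d: +{d}
  S via S→B: +{b,c}
  S via S→d C: +{d}
  FIRST(S)={b,c,d}  FIRST(A)={a,b}  FIRST(B)={b,c}  FIRST(C)={c,d}
pass 2:
  A via A→S a c: +{c,d}
  FIRST(S)={b,c,d}  FIRST(A)={a,b,c,d}  FIRST(B)={b,c}  FIRST(C)={c,d}
pass 3: (no change)
  FIRST(S)={b,c,d}  FIRST(A)={a,b,c,d}  FIRST(B)={b,c}  FIRST(C)={c,d}

FIRST(S) = ["b", "c", "d"]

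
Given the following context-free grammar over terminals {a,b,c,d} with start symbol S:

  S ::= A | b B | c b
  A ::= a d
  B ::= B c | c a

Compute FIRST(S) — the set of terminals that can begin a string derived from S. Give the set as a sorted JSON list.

FIRST sets, iterate to fixpoint:
round 1:
  A via A→a d: +{a}
  B via B→c a: +{c}
  S via S→A: +{a}
  S via S→b B: +{b}
  S via S→c b: +{c}
  FIRST[S]={a,b,c}  FIRST[A]={a}  FIRST[B]={c}
round 2: (no change)
  FIRST[S]={a,b,c}  FIRST[A]={a}  FIRST[B]={c}

FIRST(S) = ["a", "b", "c"]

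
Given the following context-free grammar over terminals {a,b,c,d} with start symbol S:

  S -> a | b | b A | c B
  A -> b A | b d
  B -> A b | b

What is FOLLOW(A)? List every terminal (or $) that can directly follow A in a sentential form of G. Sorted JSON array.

FIRST iteration:
pass 1:
  A via A→b A: +{b}
  B via B→A b: +{b}
  S via S→a: +{a}
  S via S→b: +{b}
  S via S→c B: +{c}
  FIRST[S]={a,b,c}  FIRST[A]={b}  FIRST[B]={b}
pass 2: (stable)
  FIRST[S]={a,b,c}  FIRST[A]={b}  FIRST[B]={b}

FOLLOW sets:
seed FOLLOW(S) with $
round 1:
  B→A b: FOLLOW(A) ⊇ FIRST(b) = {b}; new: +{b}
  S→b A: FOLLOW(A) ⊇ FOLLOW(S) ⊇ {$}; new: +{$}
  S→c B: FOLLOW(B) ⊇ FOLLOW(S) ⊇ {$}; new: +{$}
  FOLLOW(S)={$}  FOLLOW(A)={$,b}  FOLLOW(B)={$}
round 2: — fixpoint
  FOLLOW(S)={$}  FOLLOW(A)={$,b}  FOLLOW(B)={$}

FOLLOW(A) = ["$", "b"]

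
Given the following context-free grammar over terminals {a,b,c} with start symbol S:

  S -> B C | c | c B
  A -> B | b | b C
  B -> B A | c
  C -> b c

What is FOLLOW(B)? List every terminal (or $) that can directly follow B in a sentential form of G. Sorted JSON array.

Compute FIRST by fixpoint:
[1]
  A via A→b: +{b}
  B via B→c: +{c}
  C via C→b c: +{b}
  S via S→B C: +{c}
  FIRST[S]={c}  FIRST[A]={b}  FIRST[B]={c}  FIRST[C]={b}
[2]
  A via A→B: +{c}
  FIRST[S]={c}  FIRST[A]={b,c}  FIRST[B]={c}  FIRST[C]={b}
[3] (no change)
  FIRST[S]={c}  FIRST[A]={b,c}  FIRST[B]={c}  FIRST[C]={b}

FOLLOW iteration:
seed FOLLOW(S) with $
[1]
  B→B A: FOLLOW(B) ⊇ FIRST(A) = {b,c}; new: +{b,c}
  B→B A: FOLLOW(A) ⊇ FOLLOW(B) ⊇ {b,c}; new: +{b,c}
  S→B C: FOLLOW(C) ⊇ FOLLOW(S) ⊇ {$}; new: +{$}
  S→c B: FOLLOW(B) ⊇ FOLLOW(S) ⊇ {$}; new: +{$}
  S: {$}  A: {b,c}  B: {$,b,c}  C: {$}
[2]
  A→b C: FOLLOW(C) ⊇ FOLLOW(A) ⊇ {b,c}; new: +{b,c}
  B→B A: FOLLOW(A) ⊇ FOLLOW(B) ⊇ {$,b,c}; new: +{$}
  S: {$}  A: {$,b,c}  B: {$,b,c}  C: {$,b,c}
[3] (no change)
  S: {$}  A: {$,b,c}  B: {$,b,c}  C: {$,b,c}

FOLLOW(B) = ["$", "b", "c"]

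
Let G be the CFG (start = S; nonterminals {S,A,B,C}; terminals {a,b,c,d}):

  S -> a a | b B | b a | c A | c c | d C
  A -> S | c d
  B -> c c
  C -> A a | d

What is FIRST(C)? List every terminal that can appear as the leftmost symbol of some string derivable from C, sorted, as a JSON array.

Compute FIRST by fixpoint:
pass 1:
  A via A→c d: +{c}
  B via B→c c: +{c}
  C via C→A a: +{c}
  C via C→d: +{d}
  S via S→a a: +{a}
  S via S→b B: +{b}
  S via S→c A: +{c}
  S via S→d C: +{d}
  FIRST[S]={a,b,c,d}  FIRST[A]={c}  FIRST[B]={c}  FIRST[C]={c,d}
pass 2:
  A via A→S: +{a,b,d}
  C via C→A a: +{a,b}
  FIRST[S]={a,b,c,d}  FIRST[A]={a,b,c,d}  FIRST[B]={c}  FIRST[C]={a,b,c,d}
pass 3: (no change)
  FIRST[S]={a,b,c,d}  FIRST[A]={a,b,c,d}  FIRST[B]={c}  FIRST[C]={a,b,c,d}

FIRST(C) = ["a", "b", "c", "d"]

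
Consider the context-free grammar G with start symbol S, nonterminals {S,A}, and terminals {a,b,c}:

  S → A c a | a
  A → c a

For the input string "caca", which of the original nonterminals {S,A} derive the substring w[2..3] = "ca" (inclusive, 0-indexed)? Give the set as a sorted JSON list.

CNF form of G:
  S -> A X2 | a
  A -> T0 T1
  T0 -> c
  T1 -> a
  X2 -> T0 T1

CYK table (by increasing span) (cells [i..j] with 2 ≤ i ≤ j ≤ 3 only):
  [2..2]={T0}  "c"  orig:{}
  [3..3]={S,T1}  "a"  orig:{S}
  [2..3]={A,X2}  "ca"  orig:{A}

Original NTs in T[2,3] deriving "ca": ["A"]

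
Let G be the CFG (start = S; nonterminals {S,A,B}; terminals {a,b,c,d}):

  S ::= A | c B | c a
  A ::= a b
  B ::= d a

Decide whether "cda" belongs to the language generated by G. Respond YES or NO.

Convert to CNF:
  S -> T0 T1 | T3 B | T3 T0
  A -> T0 T1
  B -> T2 T0
  T0 -> a
  T1 -> b
  T2 -> d
  T3 -> c

CYK table (by increasing span):
  T[0,0] 'c' = {T3}  orig:{}
  T[1,1] 'd' = {T2}  orig:{}
  T[2,2] 'a' = {T0}  orig:{}
  T[0,1] 'cd' = ∅
  T[1,2] 'da' = {B}
  T[0,2] 'cda' = {S}

S ∈ T[0,2] ⇒ YES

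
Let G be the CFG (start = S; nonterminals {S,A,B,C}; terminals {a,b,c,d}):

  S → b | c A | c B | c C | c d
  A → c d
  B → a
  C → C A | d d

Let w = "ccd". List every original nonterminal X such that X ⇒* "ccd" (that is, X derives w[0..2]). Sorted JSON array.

Convert to CNF:
  S -> T0 A | T0 B | T0 C | T0 T1 | b
  A -> T0 T1
  B -> a
  C -> C A | T1 T1
  T0 -> c
  T1 -> d

CYK fill (cells [i..j] with 0 ≤ i ≤ j ≤ 2 only):
  cell(0,0) c: {T0}  orig:{}
  cell(1,1) c: {T0}  orig:{}
  cell(2,2) d: {T1}  orig:{}
  cell(0,1) cc: ∅
  cell(1,2) cd: {A,S}
  cell(0,2) ccd: {S}

Original NTs in T[0,2] deriving "ccd": ["S"]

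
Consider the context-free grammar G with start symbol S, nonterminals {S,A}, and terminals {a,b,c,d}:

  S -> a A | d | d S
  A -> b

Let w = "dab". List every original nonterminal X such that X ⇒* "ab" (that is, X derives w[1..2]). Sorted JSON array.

Convert to CNF:
  S -> T0 A | T1 S | d
  A -> b
  T0 -> a
  T1 -> d

Fill CYK table bottom-up (cells [i..j] with 1 ≤ i ≤ j ≤ 2 only):
  T[1,1] 'a' = {T0}  orig:{}
  T[2,2] 'b' = {A}
  T[1,2] 'ab' = {S}

Original NTs in T[1,2] deriving "ab": ["S"]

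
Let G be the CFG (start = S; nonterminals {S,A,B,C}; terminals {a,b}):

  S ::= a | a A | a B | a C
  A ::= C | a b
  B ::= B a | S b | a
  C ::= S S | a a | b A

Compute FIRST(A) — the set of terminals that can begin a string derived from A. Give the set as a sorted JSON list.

FIRST sets, iterate to fixpoint:
round 1:
  A via A→a b: +{a}
  B via B→a: +{a}
  C via C→a a: +{a}
  C via C→b A: +{b}
  S via S→a: +{a}
  FIRST(S)={a}  FIRST(A)={a}  FIRST(B)={a}  FIRST(C)={a,b}
round 2:
  A via A→C: +{b}
  FIRST(S)={a}  FIRST(A)={a,b}  FIRST(B)={a}  FIRST(C)={a,b}
round 3: done
  FIRST(S)={a}  FIRST(A)={a,b}  FIRST(B)={a}  FIRST(C)={a,b}

FIRST(A) = ["a", "b"]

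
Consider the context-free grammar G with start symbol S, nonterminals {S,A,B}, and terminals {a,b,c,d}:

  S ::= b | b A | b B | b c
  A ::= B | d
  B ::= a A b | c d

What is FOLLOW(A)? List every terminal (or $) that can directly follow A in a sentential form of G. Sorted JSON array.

FIRST sets, iterate to fixpoint:
pass 1:
  A via A→d: +{d}
  B via B→a A b: +{a}
  B via B→c d: +{c}
  S via S→b: +{b}
  FIRST(S)={b}  FIRST(A)={d}  FIRST(B)={a,c}
pass 2:
  A via A→B: +{a,c}
  FIRST(S)={b}  FIRST(A)={a,c,d}  FIRST(B)={a,c}
pass 3: — fixpoint
  FIRST(S)={b}  FIRST(A)={a,c,d}  FIRST(B)={a,c}

FOLLOW sets:
FOLLOW(S) := {$}
round 1:
  B→a A b: FOLLOW(A) ⊇ FIRST(b) = {b}; new: +{b}
  S→b A: FOLLOW(A) ⊇ FOLLOW(S) ⊇ {$}; new: +{$}
  S→b B: FOLLOW(B) ⊇ FOLLOW(S) ⊇ {$}; new: +{$}
  FOLLOW(S)={$}  FOLLOW(A)={$,b}  FOLLOW(B)={$}
round 2:
  A→B: FOLLOW(B) ⊇ FOLLOW(A) ⊇ {$,b}; new: +{b}
  FOLLOW(S)={$}  FOLLOW(A)={$,b}  FOLLOW(B)={$,b}
round 3: done
  FOLLOW(S)={$}  FOLLOW(A)={$,b}  FOLLOW(B)={$,b}

FOLLOW(A) = ["$", "b"]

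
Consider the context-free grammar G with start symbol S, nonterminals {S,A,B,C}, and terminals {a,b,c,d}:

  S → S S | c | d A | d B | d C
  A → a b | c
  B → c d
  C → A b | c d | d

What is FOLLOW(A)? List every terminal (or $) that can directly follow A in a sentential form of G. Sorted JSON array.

FIRST sets, iterate to fixpoint:
iter 1:
  A via A→a b: +{a}
  A via A→c: +{c}
  B via B→c d: +{c}
  C via C→A b: +{a,c}
  C via C→d: +{d}
  S via S→c: +{c}
  S via S→d A: +{d}
  FIRST(S)={c,d}  FIRST(A)={a,c}  FIRST(B)={c}  FIRST(C)={a,c,d}
iter 2: (no change)
  FIRST(S)={c,d}  FIRST(A)={a,c}  FIRST(B)={c}  FIRST(C)={a,c,d}

FOLLOW iteration:
seed FOLLOW(S) with $
iter 1:
  C→A b: FOLLOW(A) ⊇ FIRST(b) = {b}; new: +{b}
  S→S S: FOLLOW(S) ⊇ FIRST(S) = {c,d}; new: +{c,d}
  S→d A: FOLLOW(A) ⊇ FOLLOW(S) ⊇ {$,c,d}; new: +{$,c,d}
  S→d B: FOLLOW(B) ⊇ FOLLOW(S) ⊇ {$,c,d}; new: +{$,c,d}
  S→d C: FOLLOW(C) ⊇ FOLLOW(S) ⊇ {$,c,d}; new: +{$,c,d}
  FOLLOW[S]={$,c,d}  FOLLOW[A]={$,b,c,d}  FOLLOW[B]={$,c,d}  FOLLOW[C]={$,c,d}
iter 2: — fixpoint
  FOLLOW[S]={$,c,d}  FOLLOW[A]={$,b,c,d}  FOLLOW[B]={$,c,d}  FOLLOW[C]={$,c,d}

FOLLOW(A) = ["$", "b", "c", "d"]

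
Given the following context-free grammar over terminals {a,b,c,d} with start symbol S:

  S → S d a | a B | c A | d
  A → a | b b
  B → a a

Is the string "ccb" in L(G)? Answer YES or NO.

Convert to CNF:
  S -> S X4 | T1 B | T3 A | d
  A -> T0 T0 | a
  B -> T1 T1
  T0 -> b
  T1 -> a
  T2 -> d
  T3 -> c
  X4 -> T2 T1

CYK fill:
  T[0,0] 'c' = {T3}  orig:{}
  T[1,1] 'c' = {T3}  orig:{}
  T[2,2] 'b' = {T0}  orig:{}
  T[0,1] 'cc' = ∅
  T[1,2] 'cb' = ∅
  T[0,2] 'ccb' = ∅

S ∉ T[0,2] ⇒ NO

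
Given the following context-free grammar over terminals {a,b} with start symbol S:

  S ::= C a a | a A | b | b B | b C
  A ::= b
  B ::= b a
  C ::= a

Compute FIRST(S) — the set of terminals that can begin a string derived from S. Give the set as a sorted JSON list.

Compute FIRST by fixpoint:
round 1:
  A via A→b: +{b}
  B via B→b a: +{b}
  C via C→a: +{a}
  S via S→C a a: +{a}
  S via S→b: +{b}
  FIRST[S]={a,b}  FIRST[A]={b}  FIRST[B]={b}  FIRST[C]={a}
round 2: (stable)
  FIRST[S]={a,b}  FIRST[A]={b}  FIRST[B]={b}  FIRST[C]={a}

FIRST(S) = ["a", "b"]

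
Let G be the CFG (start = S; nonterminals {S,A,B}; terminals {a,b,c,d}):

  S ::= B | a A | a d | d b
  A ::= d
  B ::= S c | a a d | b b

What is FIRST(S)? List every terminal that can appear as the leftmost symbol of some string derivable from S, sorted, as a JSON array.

Compute FIRST by fixpoint:
iter 1:
  A via A→d: +{d}
  B via B→a a d: +{a}
  B via B→b b: +{b}
  S via S→B: +{a,b}
  S via S→d b: +{d}
  FIRST[S]={a,b,d}  FIRST[A]={d}  FIRST[B]={a,b}
iter 2:
  B via B→S c: +{d}
  FIRST[S]={a,b,d}  FIRST[A]={d}  FIRST[B]={a,b,d}
iter 3: — fixpoint
  FIRST[S]={a,b,d}  FIRST[A]={d}  FIRST[B]={a,b,d}

FIRST(S) = ["a", "b", "d"]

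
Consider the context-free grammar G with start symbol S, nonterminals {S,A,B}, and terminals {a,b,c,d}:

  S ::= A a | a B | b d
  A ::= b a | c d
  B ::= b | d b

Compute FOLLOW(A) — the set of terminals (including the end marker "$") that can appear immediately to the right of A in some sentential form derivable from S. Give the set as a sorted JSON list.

FIRST sets, iterate to fixpoint:
iter 1:
  A via A→b a: +{b}
  A via A→c d: +{c}
  B via B→b: +{b}
  B via B→d b: +{d}
  S via S→A a: +{b,c}
  S via S→a B: +{a}
  S: {a,b,c}  A: {b,c}  B: {b,d}
iter 2: done
  S: {a,b,c}  A: {b,c}  B: {b,d}

Compute FOLLOW by fixpoint:
initialize: $ ∈ FOLLOW(S)
[1]
  S→A a: FOLLOW(A) ⊇ FIRST(a) = {a}; new: +{a}
  S→a B: FOLLOW(B) ⊇ FOLLOW(S) ⊇ {$}; new: +{$}
  S: {$}  A: {a}  B: {$}
[2] done
  S: {$}  A: {a}  B: {$}

FOLLOW(A) = ["a"]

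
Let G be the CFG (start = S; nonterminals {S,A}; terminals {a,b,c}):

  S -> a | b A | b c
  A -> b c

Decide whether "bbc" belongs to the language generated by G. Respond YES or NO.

Convert to CNF:
  S -> T0 A | T0 T1 | a
  A -> T0 T1
  T0 -> b
  T1 -> c

Fill CYK table bottom-up:
  cell(0,0) b: {T0}  orig:{}
  cell(1,1) b: {T0}  orig:{}
  cell(2,2) c: {T1}  orig:{}
  cell(0,1) bb: ∅
  cell(1,2) bc: {A,S}
  cell(0,2) bbc: {S}

S ∈ T[0,2] ⇒ YES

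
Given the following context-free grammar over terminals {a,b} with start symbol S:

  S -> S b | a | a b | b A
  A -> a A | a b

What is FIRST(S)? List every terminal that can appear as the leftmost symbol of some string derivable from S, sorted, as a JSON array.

FIRST sets, iterate to fixpoint:
[1]
  A via A→a A: +{a}
  S via S→a: +{a}
  S via S→b A: +{b}
  FIRST[S]={a,b}  FIRST[A]={a}
[2] (no change)
  FIRST[S]={a,b}  FIRST[A]={a}

FIRST(S) = ["a", "b"]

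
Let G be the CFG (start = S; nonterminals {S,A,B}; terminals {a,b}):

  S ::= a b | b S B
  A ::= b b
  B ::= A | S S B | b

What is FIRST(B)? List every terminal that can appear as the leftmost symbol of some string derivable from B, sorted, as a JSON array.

FIRST sets, iterate to fixpoint:
[1]
  A via A→b b: +{b}
  B via B→A: +{b}
  S via S→a b: +{a}
  S via S→b S B: +{b}
  FIRST(S)={a,b}  FIRST(A)={b}  FIRST(B)={b}
[2]
  B via B→S S B: +{a}
  FIRST(S)={a,b}  FIRST(A)={b}  FIRST(B)={a,b}
[3] — fixpoint
  FIRST(S)={a,b}  FIRST(A)={b}  FIRST(B)={a,b}

FIRST(B) = ["a", "b"]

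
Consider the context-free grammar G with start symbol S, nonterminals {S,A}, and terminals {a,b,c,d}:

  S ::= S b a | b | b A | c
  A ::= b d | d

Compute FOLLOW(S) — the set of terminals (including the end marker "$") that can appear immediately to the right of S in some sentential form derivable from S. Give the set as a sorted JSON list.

FIRST sets, iterate to fixpoint:
pass 1:
  A via A→b d: +{b}
  A via A→d: +{d}
  S via S→b: +{b}
  S via S→c: +{c}
  FIRST[S]={b,c}  FIRST[A]={b,d}
pass 2: — fixpoint
  FIRST[S]={b,c}  FIRST[A]={b,d}

FOLLOW sets:
initialize: $ ∈ FOLLOW(S)
iter 1:
  S→S b a: FOLLOW(S) ⊇ FIRST(b) = {b}; new: +{b}
  S→b A: FOLLOW(A) ⊇ FOLLOW(S) ⊇ {$,b}; new: +{$,b}
  FOLLOW(S)={$,b}  FOLLOW(A)={$,b}
iter 2: done
  FOLLOW(S)={$,b}  FOLLOW(A)={$,b}

FOLLOW(S) = ["$", "b"]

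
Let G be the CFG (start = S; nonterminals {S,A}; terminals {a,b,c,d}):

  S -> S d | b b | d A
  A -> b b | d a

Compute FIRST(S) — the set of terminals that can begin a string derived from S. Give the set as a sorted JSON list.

FIRST iteration:
iter 1:
  A via A→b b: +{b}
  A via A→d a: +{d}
  S via S→b b: +{b}
  S via S→d A: +{d}
  FIRST[S]={b,d}  FIRST[A]={b,d}
iter 2: — fixpoint
  FIRST[S]={b,d}  FIRST[A]={b,d}

FIRST(S) = ["b", "d"]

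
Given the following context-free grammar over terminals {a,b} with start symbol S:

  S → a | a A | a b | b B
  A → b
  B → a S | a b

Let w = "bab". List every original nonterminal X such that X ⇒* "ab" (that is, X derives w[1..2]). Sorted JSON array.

CNF form of G:
  S -> T0 A | T0 T1 | T1 B | a
  A -> b
  B -> T0 S | T0 T1
  T0 -> a
  T1 -> b

CYK fill (cells [i..j] with 1 ≤ i ≤ j ≤ 2 only):
  T[1,1] 'a' = {S,T0}  orig:{S}
  T[2,2] 'b' = {A,T1}  orig:{A}
  T[1,2] 'ab' = {B,S}

Original NTs in T[1,2] deriving "ab": ["B", "S"]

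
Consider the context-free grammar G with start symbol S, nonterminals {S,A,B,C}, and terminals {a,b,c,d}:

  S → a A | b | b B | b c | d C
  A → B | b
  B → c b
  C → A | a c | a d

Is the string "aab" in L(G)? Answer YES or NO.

Convert to CNF:
  S -> T1 B | T1 T0 | T2 A | T3 C | b
  A -> T0 T1 | b
  B -> T0 T1
  C -> T0 T1 | T2 T0 | T2 T3 | b
  T0 -> c
  T1 -> b
  T2 -> a
  T3 -> d

Fill CYK table bottom-up:
  T[0,0] 'a' = {T2}  orig:{}
  T[1,1] 'a' = {T2}  orig:{}
  T[2,2] 'b' = {A,C,S,T1}  orig:{A,C,S}
  T[0,1] 'aa' = ∅
  T[1,2] 'ab' = {S}
  T[0,2] 'aab' = ∅

S ∉ T[0,2] ⇒ NO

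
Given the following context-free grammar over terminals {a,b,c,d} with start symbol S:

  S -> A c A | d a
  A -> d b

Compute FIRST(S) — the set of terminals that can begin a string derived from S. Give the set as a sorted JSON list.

FIRST sets, iterate to fixpoint:
round 1:
  A via A→d b: +{d}
  S via S→A c A: +{d}
  FIRST[S]={d}  FIRST[A]={d}
round 2: done
  FIRST[S]={d}  FIRST[A]={d}

FIRST(S) = ["d"]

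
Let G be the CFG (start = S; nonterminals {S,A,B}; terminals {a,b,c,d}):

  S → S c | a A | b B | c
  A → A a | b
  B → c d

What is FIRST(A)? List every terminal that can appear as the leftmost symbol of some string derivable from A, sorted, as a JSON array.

FIRST iteration:
pass 1:
  A via A→b: +{b}
  B via B→c d: +{c}
  S via S→a A: +{a}
  S via S→b B: +{b}
  S via S→c: +{c}
  FIRST(S)={a,b,c}  FIRST(A)={b}  FIRST(B)={c}
pass 2: (stable)
  FIRST(S)={a,b,c}  FIRST(A)={b}  FIRST(B)={c}

FIRST(A) = ["b"]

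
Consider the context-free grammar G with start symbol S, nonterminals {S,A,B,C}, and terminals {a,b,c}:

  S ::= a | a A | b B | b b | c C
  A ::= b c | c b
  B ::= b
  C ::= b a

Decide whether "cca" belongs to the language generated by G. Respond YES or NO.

Convert to CNF:
  S -> T0 B | T0 T0 | T1 C | T2 A | a
  A -> T0 T1 | T1 T0
  B -> b
  C -> T0 T2
  T0 -> b
  T1 -> c
  T2 -> a

Fill CYK table bottom-up:
  cell(0,0) c: {T1}  orig:{}
  cell(1,1) c: {T1}  orig:{}
  cell(2,2) a: {S,T2}  orig:{S}
  cell(0,1) cc: ∅
  cell(1,2) ca: ∅
  cell(0,2) cca: ∅

S ∉ T[0,2] ⇒ NO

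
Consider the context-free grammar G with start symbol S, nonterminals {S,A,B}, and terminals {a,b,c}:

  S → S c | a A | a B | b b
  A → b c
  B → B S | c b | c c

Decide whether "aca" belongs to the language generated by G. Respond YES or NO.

CNF form of G:
  S -> S T1 | T0 T0 | T2 A | T2 B
  A -> T0 T1
  B -> B S | T1 T0 | T1 T1
  T0 -> b
  T1 -> c
  T2 -> a

Fill CYK table bottom-up:
  [0..0]={T2}  "a"  orig:{}
  [1..1]={T1}  "c"  orig:{}
  [2..2]={T2}  "a"  orig:{}
  [0..1]=∅  "ac"
  [1..2]=∅  "ca"
  [0..2]=∅  "aca"

S ∉ T[0,2] ⇒ NO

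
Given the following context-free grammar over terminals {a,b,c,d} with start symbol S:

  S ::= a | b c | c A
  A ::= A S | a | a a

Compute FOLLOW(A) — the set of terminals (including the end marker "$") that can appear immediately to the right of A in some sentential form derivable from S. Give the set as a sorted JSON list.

Compute FIRST by fixpoint:
round 1:
  A via A→a: +{a}
  S via S→a: +{a}
  S via S→b c: +{b}
  S via S→c A: +{c}
  FIRST(S)={a,b,c}  FIRST(A)={a}
round 2: (stable)
  FIRST(S)={a,b,c}  FIRST(A)={a}

Compute FOLLOW by fixpoint:
seed FOLLOW(S) with $
[1]
  A→A S: FOLLOW(A) ⊇ FIRST(S) = {a,b,c}; new: +{a,b,c}
  A→A S: FOLLOW(S) ⊇ FOLLOW(A) ⊇ {a,b,c}; new: +{a,b,c}
  S→c A: FOLLOW(A) ⊇ FOLLOW(S) ⊇ {$,a,b,c}; new: +{$}
  S: {$,a,b,c}  A: {$,a,b,c}
[2] (no change)
  S: {$,a,b,c}  A: {$,a,b,c}

FOLLOW(A) = ["$", "a", "b", "c"]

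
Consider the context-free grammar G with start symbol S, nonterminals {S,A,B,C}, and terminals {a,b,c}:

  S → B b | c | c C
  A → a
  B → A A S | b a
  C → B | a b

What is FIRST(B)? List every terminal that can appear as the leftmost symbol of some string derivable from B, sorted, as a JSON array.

FIRST iteration:
[1]
  A via A→a: +{a}
  B via B→A A S: +{a}
  B via B→b a: +{b}
  C via C→B: +{a,b}
  S via S→B b: +{a,b}
  S via S→c: +{c}
  FIRST(S)={a,b,c}  FIRST(A)={a}  FIRST(B)={a,b}  FIRST(C)={a,b}
[2] (no change)
  FIRST(S)={a,b,c}  FIRST(A)={a}  FIRST(B)={a,b}  FIRST(C)={a,b}

FIRST(B) = ["a", "b"]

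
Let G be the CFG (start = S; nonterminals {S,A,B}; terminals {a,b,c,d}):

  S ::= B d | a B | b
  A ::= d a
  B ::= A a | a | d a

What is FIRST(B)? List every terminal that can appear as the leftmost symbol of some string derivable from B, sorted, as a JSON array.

FIRST sets, iterate to fixpoint:
[1]
  A via A→d a: +{d}
  B via B→A a: +{d}
  B via B→a: +{a}
  S via S→B d: +{a,d}
  S via S→b: +{b}
  S: {a,b,d}  A: {d}  B: {a,d}
[2] — fixpoint
  S: {a,b,d}  A: {d}  B: {a,d}

FIRST(B) = ["a", "d"]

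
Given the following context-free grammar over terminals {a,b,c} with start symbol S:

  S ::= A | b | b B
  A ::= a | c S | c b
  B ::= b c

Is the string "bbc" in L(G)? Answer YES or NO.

CNF form of G:
  S -> T0 S | T0 T1 | T1 B | a | b
  A -> T0 S | T0 T1 | a
  B -> T1 T0
  T0 -> c
  T1 -> b

CYK table (by increasing span):
  T[0,0] 'b' = {S,T1}  orig:{S}
  T[1,1] 'b' = {S,T1}  orig:{S}
  T[2,2] 'c' = {T0}  orig:{}
  T[0,1] 'bb' = ∅
  T[1,2] 'bc' = {B}
  T[0,2] 'bbc' = {S}

S ∈ T[0,2] ⇒ YES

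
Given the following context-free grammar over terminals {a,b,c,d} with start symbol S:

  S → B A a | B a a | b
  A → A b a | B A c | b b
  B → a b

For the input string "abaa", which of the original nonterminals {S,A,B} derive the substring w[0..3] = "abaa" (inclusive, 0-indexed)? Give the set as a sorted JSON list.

CNF form of G:
  S -> B X5 | B X6 | b
  A -> A X3 | B X4 | T0 T0
  B -> T1 T0
  T0 -> b
  T1 -> a
  T2 -> c
  X3 -> T0 T1
  X4 -> A T2
  X5 -> A T1
  X6 -> T1 T1

CYK table (by increasing span), restricted to cells inside w[0..3]:
  cell(0,0) a: {T1}  orig:{}
  cell(1,1) b: {S,T0}  orig:{S}
  cell(2,2) a: {T1}  orig:{}
  cell(3,3) a: {T1}  orig:{}
  cell(0,1) ab: {B}
  cell(1,2) ba: {X3}  orig:{}
  cell(2,3) aa: {X6}  orig:{}
  cell(0,2) aba: ∅
  cell(1,3) baa: ∅
  cell(0,3) abaa: {S}

Original NTs in T[0,3] deriving "abaa": ["S"]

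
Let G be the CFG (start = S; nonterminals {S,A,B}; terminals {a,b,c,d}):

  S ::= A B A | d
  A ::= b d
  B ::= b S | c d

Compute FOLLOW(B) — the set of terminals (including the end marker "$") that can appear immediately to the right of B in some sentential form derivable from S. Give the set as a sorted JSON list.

FIRST sets, iterate to fixpoint:
[1]
  A via A→b d: +{b}
  B via B→b S: +{b}
  B via B→c d: +{c}
  S via S→A B A: +{b}
  S via S→d: +{d}
  FIRST(S)={b,d}  FIRST(A)={b}  FIRST(B)={b,c}
[2] (stable)
  FIRST(S)={b,d}  FIRST(A)={b}  FIRST(B)={b,c}

FOLLOW sets:
initialize: $ ∈ FOLLOW(S)
iter 1:
  S→A B A: FOLLOW(A) ⊇ FIRST(B) = {b,c}; new: +{b,c}
  S→A B A: FOLLOW(B) ⊇ FIRST(A) = {b}; new: +{b}
  S→A B A: FOLLOW(A) ⊇ FOLLOW(S) ⊇ {$}; new: +{$}
  FOLLOW(S)={$}  FOLLOW(A)={$,b,c}  FOLLOW(B)={b}
iter 2:
  B→b S: FOLLOW(S) ⊇ FOLLOW(B) ⊇ {b}; new: +{b}
  FOLLOW(S)={$,b}  FOLLOW(A)={$,b,c}  FOLLOW(B)={b}
iter 3: (no change)
  FOLLOW(S)={$,b}  FOLLOW(A)={$,b,c}  FOLLOW(B)={b}

FOLLOW(B) = ["b"]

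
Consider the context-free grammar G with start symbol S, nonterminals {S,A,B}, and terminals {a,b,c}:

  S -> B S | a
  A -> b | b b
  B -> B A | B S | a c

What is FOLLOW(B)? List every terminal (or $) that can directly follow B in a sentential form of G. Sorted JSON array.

Compute FIRST by fixpoint:
round 1:
  A via A→b: +{b}
  B via B→a c: +{a}
  S via S→B S: +{a}
  FIRST[S]={a}  FIRST[A]={b}  FIRST[B]={a}
round 2: — fixpoint
  FIRST[S]={a}  FIRST[A]={b}  FIRST[B]={a}

FOLLOW sets:
initialize: $ ∈ FOLLOW(S)
pass 1:
  B→B A: FOLLOW(B) ⊇ FIRST(A) = {b}; new: +{b}
  B→B A: FOLLOW(A) ⊇ FOLLOW(B) ⊇ {b}; new: +{b}
  B→B S: FOLLOW(B) ⊇ FIRST(S) = {a}; new: +{a}
  B→B S: FOLLOW(S) ⊇ FOLLOW(B) ⊇ {a,b}; new: +{a,b}
  FOLLOW(S)={$,a,b}  FOLLOW(A)={b}  FOLLOW(B)={a,b}
pass 2:
  B→B A: FOLLOW(A) ⊇ FOLLOW(B) ⊇ {a,b}; new: +{a}
  FOLLOW(S)={$,a,b}  FOLLOW(A)={a,b}  FOLLOW(B)={a,b}
pass 3: done
  FOLLOW(S)={$,a,b}  FOLLOW(A)={a,b}  FOLLOW(B)={a,b}

FOLLOW(B) = ["a", "b"]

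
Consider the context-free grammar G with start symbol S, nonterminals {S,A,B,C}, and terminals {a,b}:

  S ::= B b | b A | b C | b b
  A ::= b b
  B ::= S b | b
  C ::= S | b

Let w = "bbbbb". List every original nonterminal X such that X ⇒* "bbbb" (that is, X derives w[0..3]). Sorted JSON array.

Convert to CNF:
  S -> B T0 | T0 A | T0 C | T0 T0
  A -> T0 T0
  B -> S T0 | b
  C -> B T0 | T0 A | T0 C | T0 T0 | b
  T0 -> b

CYK table (by increasing span) — only the sub-triangle for w[0..3]:
  [0..0]={B,C,T0}  "b"  orig:{B,C}
  [1..1]={B,C,T0}  "b"  orig:{B,C}
  [2..2]={B,C,T0}  "b"  orig:{B,C}
  [3..3]={B,C,T0}  "b"  orig:{B,C}
  [0..1]={A,C,S}  "bb"
  [1..2]={A,C,S}  "bb"
  [2..3]={A,C,S}  "bb"
  [0..2]={B,C,S}  "bbb"
  [1..3]={B,C,S}  "bbb"
  [0..3]={B,C,S}  "bbbb"

Original NTs in T[0,3] deriving "bbbb": ["B", "C", "S"]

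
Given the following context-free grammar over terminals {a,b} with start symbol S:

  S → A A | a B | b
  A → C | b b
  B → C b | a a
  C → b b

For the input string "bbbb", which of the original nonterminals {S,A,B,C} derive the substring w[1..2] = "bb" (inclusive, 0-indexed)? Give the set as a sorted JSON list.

Convert to CNF:
  S -> A A | T1 B | b
  A -> T0 T0
  B -> C T0 | T1 T1
  C -> T0 T0
  T0 -> b
  T1 -> a

Fill CYK table bottom-up, restricted to cells inside w[1..2]:
  [1..1]={S,T0}  "b"  orig:{S}
  [2..2]={S,T0}  "b"  orig:{S}
  [1..2]={A,C}  "bb"

Original NTs in T[1,2] deriving "bb": ["A", "C"]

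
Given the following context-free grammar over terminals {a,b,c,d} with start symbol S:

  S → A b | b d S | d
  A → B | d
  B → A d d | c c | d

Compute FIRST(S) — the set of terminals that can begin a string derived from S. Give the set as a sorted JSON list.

FIRST sets, iterate to fixpoint:
iter 1:
  A via A→d: +{d}
  B via B→A d d: +{d}
  B via B→c c: +{c}
  S via S→A b: +{d}
  S via S→b d S: +{b}
  FIRST[S]={b,d}  FIRST[A]={d}  FIRST[B]={c,d}
iter 2:
  A via A→B: +{c}
  S via S→A b: +{c}
  FIRST[S]={b,c,d}  FIRST[A]={c,d}  FIRST[B]={c,d}
iter 3: — fixpoint
  FIRST[S]={b,c,d}  FIRST[A]={c,d}  FIRST[B]={c,d}

FIRST(S) = ["b", "c", "d"]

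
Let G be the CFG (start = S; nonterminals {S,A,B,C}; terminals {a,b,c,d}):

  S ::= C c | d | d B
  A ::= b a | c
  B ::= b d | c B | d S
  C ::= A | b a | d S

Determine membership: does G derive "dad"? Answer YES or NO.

CNF form of G:
  S -> C T3 | T2 B | d
  A -> T0 T1 | c
  B -> T0 T2 | T2 S | T3 B
  C -> T0 T1 | T2 S | c
  T0 -> b
  T1 -> a
  T2 -> d
  T3 -> c

CYK table (by increasing span):
  T[0,0] 'd' = {S,T2}  orig:{S}
  T[1,1] 'a' = {T1}  orig:{}
  T[2,2] 'd' = {S,T2}  orig:{S}
  T[0,1] 'da' = ∅
  T[1,2] 'ad' = ∅
  T[0,2] 'dad' = ∅

S ∉ T[0,2] ⇒ NO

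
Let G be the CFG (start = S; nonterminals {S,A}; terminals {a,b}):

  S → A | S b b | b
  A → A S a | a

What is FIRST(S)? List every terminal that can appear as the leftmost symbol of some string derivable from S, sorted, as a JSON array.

FIRST iteration:
iter 1:
  A via A→a: +{a}
  S via S→A: +{a}
  S via S→b: +{b}
  S: {a,b}  A: {a}
iter 2: (no change)
  S: {a,b}  A: {a}

FIRST(S) = ["a", "b"]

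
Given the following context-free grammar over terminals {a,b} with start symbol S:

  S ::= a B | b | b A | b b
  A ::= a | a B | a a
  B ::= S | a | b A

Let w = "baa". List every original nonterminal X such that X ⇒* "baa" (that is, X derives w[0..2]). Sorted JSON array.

Convert to CNF:
  S -> T0 B | T1 A | T1 T1 | b
  A -> T0 B | T0 T0 | a
  B -> T0 B | T1 A | T1 T1 | a | b
  T0 -> a
  T1 -> b

CYK table (by increasing span) — only the sub-triangle for w[0..2]:
  cell(0,0) b: {B,S,T1}  orig:{B,S}
  cell(1,1) a: {A,B,T0}  orig:{A,B}
  cell(2,2) a: {A,B,T0}  orig:{A,B}
  cell(0,1) ba: {B,S}
  cell(1,2) aa: {A,B,S}
  cell(0,2) baa: {B,S}

Original NTs in T[0,2] deriving "baa": ["B", "S"]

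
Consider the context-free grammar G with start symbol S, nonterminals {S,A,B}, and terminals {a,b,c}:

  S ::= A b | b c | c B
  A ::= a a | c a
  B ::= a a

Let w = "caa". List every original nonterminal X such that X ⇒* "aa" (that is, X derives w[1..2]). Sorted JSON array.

Convert to CNF:
  S -> A T2 | T1 B | T2 T1
  A -> T0 T0 | T1 T0
  B -> T0 T0
  T0 -> a
  T1 -> c
  T2 -> b

CYK fill, restricted to cells inside w[1..2]:
  T[1,1] 'a' = {T0}  orig:{}
  T[2,2] 'a' = {T0}  orig:{}
  T[1,2] 'aa' = {A,B}

Original NTs in T[1,2] deriving "aa": ["A", "B"]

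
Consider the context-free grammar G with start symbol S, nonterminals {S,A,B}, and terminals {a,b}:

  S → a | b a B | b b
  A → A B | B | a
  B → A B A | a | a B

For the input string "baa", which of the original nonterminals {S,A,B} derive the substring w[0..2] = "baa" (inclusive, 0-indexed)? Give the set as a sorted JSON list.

CNF form of G:
  S -> T1 T1 | T1 X4 | a
  A -> A B | A X2 | T0 B | a
  B -> A X3 | T0 B | a
  T0 -> a
  T1 -> b
  X2 -> B A
  X3 -> B A
  X4 -> T0 B

CYK table (by increasing span) — only the sub-triangle for w[0..2]:
  [0..0]={T1}  "b"  orig:{}
  [1..1]={A,B,S,T0}  "a"  orig:{A,B,S}
  [2..2]={A,B,S,T0}  "a"  orig:{A,B,S}
  [0..1]=∅  "ba"
  [1..2]={A,B,X2,X3,X4}  "aa"  orig:{A,B}
  [0..2]={S}  "baa"

Original NTs in T[0,2] deriving "baa": ["S"]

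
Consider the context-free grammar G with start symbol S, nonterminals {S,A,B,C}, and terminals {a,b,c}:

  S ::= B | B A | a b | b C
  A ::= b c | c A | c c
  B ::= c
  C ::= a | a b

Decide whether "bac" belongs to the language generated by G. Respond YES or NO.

Convert to CNF:
  S -> B A | T0 C | T2 T0 | c
  A -> T0 T1 | T1 A | T1 T1
  B -> c
  C -> T2 T0 | a
  T0 -> b
  T1 -> c
  T2 -> a

Fill CYK table bottom-up:
  T[0,0] 'b' = {T0}  orig:{}
  T[1,1] 'a' = {C,T2}  orig:{C}
  T[2,2] 'c' = {B,S,T1}  orig:{B,S}
  T[0,1] 'ba' = {S}
  T[1,2] 'ac' = ∅
  T[0,2] 'bac' = ∅

S ∉ T[0,2] ⇒ NO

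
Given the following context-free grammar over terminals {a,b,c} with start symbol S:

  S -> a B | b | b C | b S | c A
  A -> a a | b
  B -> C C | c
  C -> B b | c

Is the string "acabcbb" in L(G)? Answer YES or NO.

Convert to CNF:
  S -> T0 B | T1 C | T1 S | T2 A | b
  A -> T0 T0 | b
  B -> C C | c
  C -> B T1 | c
  T0 -> a
  T1 -> b
  T2 -> c

CYK table (by increasing span):
  [0..0]={T0}  "a"  orig:{}
  [1..1]={B,C,T2}  "c"  orig:{B,C}
  [2..2]={T0}  "a"  orig:{}
  [3..3]={A,S,T1}  "b"  orig:{A,S}
  [4..4]={B,C,T2}  "c"  orig:{B,C}
  [5..5]={A,S,T1}  "b"  orig:{A,S}
  [6..6]={A,S,T1}  "b"  orig:{A,S}
  [0..1]={S}  "ac"
  [1..2]=∅  "ca"
  [2..3]=∅  "ab"
  [3..4]={S}  "bc"
  [4..5]={C,S}  "cb"
  [5..6]={S}  "bb"
  [0..2]=∅  "aca"
  [1..3]=∅  "cab"
  [2..4]=∅  "abc"
  [3..5]={S}  "bcb"
  [4..6]=∅  "cbb"
  [0..3]=∅  "acab"
  [1..4]=∅  "cabc"
  [2..5]=∅  "abcb"
  [3..6]=∅  "bcbb"
  [0..4]=∅  "acabc"
  [1..5]=∅  "cabcb"
  [2..6]=∅  "abcbb"
  [0..5]=∅  "acabcb"
  [1..6]=∅  "cabcbb"
  [0..6]=∅  "acabcbb"

S ∉ T[0,6] ⇒ NO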